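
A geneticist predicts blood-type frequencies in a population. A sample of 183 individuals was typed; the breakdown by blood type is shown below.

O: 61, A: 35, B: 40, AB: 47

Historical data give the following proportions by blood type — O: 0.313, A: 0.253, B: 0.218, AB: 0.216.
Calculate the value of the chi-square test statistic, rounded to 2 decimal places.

Expected counts E_i = n·p_i: 183×0.313 = 57.279, 183×0.253 = 46.299, 183×0.218 = 39.894, 183×0.216 = 39.528.
cat         O        E   (O−E)²/E
O          61   57.279      0.242
A          35   46.299      2.757
B          40   39.894      0.000
AB         47   39.528      1.412
Sum = 4.41

4.41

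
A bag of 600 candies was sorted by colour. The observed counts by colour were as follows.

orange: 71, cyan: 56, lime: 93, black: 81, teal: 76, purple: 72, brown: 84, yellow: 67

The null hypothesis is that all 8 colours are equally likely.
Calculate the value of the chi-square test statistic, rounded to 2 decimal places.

Expected count for each of the 8 categories: 600/8 = 75.
cat         O        E   (O−E)²/E
orange     71       75      0.213
cyan       56       75      4.813
lime       93       75      4.320
black      81       75      0.480
teal       76       75      0.013
purple     72       75      0.120
brown      84       75      1.080
yellow     67       75      0.853
Sum = 11.89

11.89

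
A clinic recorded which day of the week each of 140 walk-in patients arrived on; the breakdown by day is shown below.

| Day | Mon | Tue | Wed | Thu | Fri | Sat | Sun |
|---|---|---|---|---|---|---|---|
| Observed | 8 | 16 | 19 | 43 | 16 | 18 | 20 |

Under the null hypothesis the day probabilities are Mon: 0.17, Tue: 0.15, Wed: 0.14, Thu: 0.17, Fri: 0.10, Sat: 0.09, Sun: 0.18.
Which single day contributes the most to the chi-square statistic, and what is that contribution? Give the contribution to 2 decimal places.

Expected counts E_i = n·p_i: 140×0.17 = 23.8, 140×0.15 = 21, 140×0.14 = 19.6, 140×0.17 = 23.8, 140×0.10 = 14, 140×0.09 = 12.6, 140×0.18 = 25.2.
Mon: (8 − 23.8)²/23.8 = 249.64/23.8 = 10.489
Tue: (16 − 21)²/21 = 25/21 = 1.190
Wed: (19 − 19.6)²/19.6 = 0.36/19.6 = 0.018
Thu: (43 − 23.8)²/23.8 = 368.64/23.8 = 15.489
Fri: (16 − 14)²/14 = 4/14 = 0.286
Sat: (18 − 12.6)²/12.6 = 29.16/12.6 = 2.314
Sun: (20 − 25.2)²/25.2 = 27.04/25.2 = 1.073
The largest term is for Thu: 15.49.

Thu, 15.49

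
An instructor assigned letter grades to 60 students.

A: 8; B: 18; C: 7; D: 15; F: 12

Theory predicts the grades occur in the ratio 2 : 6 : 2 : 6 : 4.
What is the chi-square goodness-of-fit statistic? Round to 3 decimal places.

1.333

Ratio total = 20. Expected counts: 60×2/20 = 6, 60×6/20 = 18, 60×2/20 = 6, 60×6/20 = 18, 60×4/20 = 12.
A: (8 − 6)²/6 = 4/6 = 0.6667
B: (18 − 18)²/18 = 0/18 = 0.0000
C: (7 − 6)²/6 = 1/6 = 0.1667
D: (15 − 18)²/18 = 9/18 = 0.5000
F: (12 − 12)²/12 = 0/12 = 0.0000
Sum = 1.333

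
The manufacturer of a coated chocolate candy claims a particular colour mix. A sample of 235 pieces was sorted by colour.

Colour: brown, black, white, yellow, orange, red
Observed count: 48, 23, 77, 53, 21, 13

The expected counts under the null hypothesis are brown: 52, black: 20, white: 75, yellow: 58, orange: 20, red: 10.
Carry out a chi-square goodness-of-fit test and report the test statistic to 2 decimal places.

2.19

χ² = (48−52)²/52 + (23−20)²/20 + (77−75)²/75 + (53−58)²/58 + (21−20)²/20 + (13−10)²/10
   = 0.308 + 0.450 + 0.053 + 0.431 + 0.050 + 0.900
Sum = 2.19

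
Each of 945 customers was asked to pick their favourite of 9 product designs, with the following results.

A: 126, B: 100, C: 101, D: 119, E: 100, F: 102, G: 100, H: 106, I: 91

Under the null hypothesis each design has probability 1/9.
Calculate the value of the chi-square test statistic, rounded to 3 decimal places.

8.895

Expected count for each of the 9 categories: 945/9 = 105.
cat         O        E   (O−E)²/E
A         126      105     4.2000
B         100      105     0.2381
C         101      105     0.1524
D         119      105     1.8667
E         100      105     0.2381
F         102      105     0.0857
G         100      105     0.2381
H         106      105     0.0095
I          91      105     1.8667
Sum = 8.895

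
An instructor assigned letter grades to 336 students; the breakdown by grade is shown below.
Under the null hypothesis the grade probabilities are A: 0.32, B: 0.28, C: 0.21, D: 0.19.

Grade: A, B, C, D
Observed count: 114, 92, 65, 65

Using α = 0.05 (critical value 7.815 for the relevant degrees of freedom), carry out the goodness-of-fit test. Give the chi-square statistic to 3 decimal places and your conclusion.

Expected counts E_i = n·p_i: 336×0.32 = 107.52, 336×0.28 = 94.08, 336×0.21 = 70.56, 336×0.19 = 63.84.
cat         O        E   (O−E)²/E
A         114   107.52     0.3905
B          92    94.08     0.0460
C          65    70.56     0.4381
D          65    63.84     0.0211
Sum = 0.896
df = 3. Since 0.896 < 7.815, we do not reject H₀.

0.896; do not reject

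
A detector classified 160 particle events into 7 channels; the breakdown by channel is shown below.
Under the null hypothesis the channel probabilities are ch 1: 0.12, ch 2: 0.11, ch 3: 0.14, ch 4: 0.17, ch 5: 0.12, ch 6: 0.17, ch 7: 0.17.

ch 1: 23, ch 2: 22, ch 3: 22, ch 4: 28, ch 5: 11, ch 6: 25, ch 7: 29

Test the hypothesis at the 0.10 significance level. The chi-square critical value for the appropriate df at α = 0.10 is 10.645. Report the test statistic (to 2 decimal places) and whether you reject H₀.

5.68; do not reject

Expected counts E_i = n·p_i: 160×0.12 = 19.2, 160×0.11 = 17.6, 160×0.14 = 22.4, 160×0.17 = 27.2, 160×0.12 = 19.2, 160×0.17 = 27.2, 160×0.17 = 27.2.
ch 1: (23 − 19.2)²/19.2 = 14.44/19.2 = 0.752
ch 2: (22 − 17.6)²/17.6 = 19.36/17.6 = 1.100
ch 3: (22 − 22.4)²/22.4 = 0.16/22.4 = 0.007
ch 4: (28 − 27.2)²/27.2 = 0.64/27.2 = 0.024
ch 5: (11 − 19.2)²/19.2 = 67.24/19.2 = 3.502
ch 6: (25 − 27.2)²/27.2 = 4.84/27.2 = 0.178
ch 7: (29 − 27.2)²/27.2 = 3.24/27.2 = 0.119
Sum = 5.68
df = 6. Since 5.68 < 10.645, we do not reject H₀.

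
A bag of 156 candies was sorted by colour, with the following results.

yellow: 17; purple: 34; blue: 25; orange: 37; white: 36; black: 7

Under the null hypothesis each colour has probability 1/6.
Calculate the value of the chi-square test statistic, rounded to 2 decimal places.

28.00

Expected count for each of the 6 categories: 156/6 = 26.
χ² = (17−26)²/26 + (34−26)²/26 + (25−26)²/26 + (37−26)²/26 + (36−26)²/26 + (7−26)²/26
   = 3.115 + 2.462 + 0.038 + 4.654 + 3.846 + 13.885
Sum = 28.00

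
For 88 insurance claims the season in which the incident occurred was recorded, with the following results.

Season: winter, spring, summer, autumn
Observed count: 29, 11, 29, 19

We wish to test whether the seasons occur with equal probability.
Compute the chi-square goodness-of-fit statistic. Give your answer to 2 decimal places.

10.36

Expected count for each of the 4 categories: 88/4 = 22.
cat         O        E   (O−E)²/E
winter     29       22      2.227
spring     11       22      5.500
summer     29       22      2.227
autumn     19       22      0.409
Sum = 10.36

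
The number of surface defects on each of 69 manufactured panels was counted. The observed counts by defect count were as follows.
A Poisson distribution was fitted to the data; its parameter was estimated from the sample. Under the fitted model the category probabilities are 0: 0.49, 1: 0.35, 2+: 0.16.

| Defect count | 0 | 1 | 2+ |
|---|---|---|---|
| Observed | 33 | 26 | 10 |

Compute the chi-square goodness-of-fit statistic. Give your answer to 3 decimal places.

0.259

Expected counts E_i = n·p_i: 69×0.49 = 33.81, 69×0.35 = 24.15, 69×0.16 = 11.04.
cat         O        E   (O−E)²/E
0          33    33.81     0.0194
1          26    24.15     0.1417
2+         10    11.04     0.0980
Sum = 0.259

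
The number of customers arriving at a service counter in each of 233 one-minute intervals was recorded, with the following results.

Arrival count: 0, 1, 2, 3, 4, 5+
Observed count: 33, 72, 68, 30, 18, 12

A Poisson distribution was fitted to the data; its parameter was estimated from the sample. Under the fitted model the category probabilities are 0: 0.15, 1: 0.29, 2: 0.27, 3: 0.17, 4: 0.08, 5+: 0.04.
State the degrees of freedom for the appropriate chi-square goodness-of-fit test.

4

There are k = 6 categories and 1 parameter estimated from the data, so df = 6 − 1 − 1 = 4.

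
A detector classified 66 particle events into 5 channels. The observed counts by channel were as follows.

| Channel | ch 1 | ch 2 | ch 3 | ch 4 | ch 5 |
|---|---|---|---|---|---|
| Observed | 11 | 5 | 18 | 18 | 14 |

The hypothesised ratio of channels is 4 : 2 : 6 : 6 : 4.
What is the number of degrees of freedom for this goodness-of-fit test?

There are k = 5 categories and no parameters were estimated from the data, so df = 5 − 1 = 4.

4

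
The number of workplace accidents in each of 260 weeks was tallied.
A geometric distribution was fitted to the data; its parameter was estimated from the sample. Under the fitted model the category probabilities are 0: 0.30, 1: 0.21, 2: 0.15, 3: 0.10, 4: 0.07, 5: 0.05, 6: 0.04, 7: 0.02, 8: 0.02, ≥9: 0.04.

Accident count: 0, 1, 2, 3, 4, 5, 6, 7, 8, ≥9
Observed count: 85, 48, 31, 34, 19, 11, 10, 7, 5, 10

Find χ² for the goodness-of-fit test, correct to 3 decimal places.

6.533

Expected counts E_i = n·p_i: 260×0.30 = 78, 260×0.21 = 54.6, 260×0.15 = 39, 260×0.10 = 26, 260×0.07 = 18.2, 260×0.05 = 13, 260×0.04 = 10.4, 260×0.02 = 5.2, 260×0.02 = 5.2, 260×0.04 = 10.4.
cat         O        E   (O−E)²/E
0          85       78     0.6282
1          48     54.6     0.7978
2          31       39     1.6410
3          34       26     2.4615
4          19     18.2     0.0352
5          11       13     0.3077
6          10     10.4     0.0154
7           7      5.2     0.6231
8           5      5.2     0.0077
≥9         10     10.4     0.0154
Sum = 6.533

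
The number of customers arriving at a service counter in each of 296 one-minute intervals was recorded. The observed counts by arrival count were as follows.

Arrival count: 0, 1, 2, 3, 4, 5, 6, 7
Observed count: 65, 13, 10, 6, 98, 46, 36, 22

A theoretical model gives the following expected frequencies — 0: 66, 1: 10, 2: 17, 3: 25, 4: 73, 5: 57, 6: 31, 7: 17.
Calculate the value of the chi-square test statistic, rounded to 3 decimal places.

cat         O        E   (O−E)²/E
0          65       66     0.0152
1          13       10     0.9000
2          10       17     2.8824
3           6       25    14.4400
4          98       73     8.5616
5          46       57     2.1228
6          36       31     0.8065
7          22       17     1.4706
Sum = 31.199

31.199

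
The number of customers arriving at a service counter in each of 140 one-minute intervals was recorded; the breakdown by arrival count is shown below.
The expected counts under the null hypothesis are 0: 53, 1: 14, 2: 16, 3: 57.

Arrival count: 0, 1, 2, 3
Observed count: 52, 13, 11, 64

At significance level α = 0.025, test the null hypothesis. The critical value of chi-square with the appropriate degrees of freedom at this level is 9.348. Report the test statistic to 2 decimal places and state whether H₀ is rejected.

cat         O        E   (O−E)²/E
0          52       53      0.019
1          13       14      0.071
2          11       16      1.563
3          64       57      0.860
Sum = 2.51
df = 3. Since 2.51 < 9.348, we do not reject H₀.

2.51; do not reject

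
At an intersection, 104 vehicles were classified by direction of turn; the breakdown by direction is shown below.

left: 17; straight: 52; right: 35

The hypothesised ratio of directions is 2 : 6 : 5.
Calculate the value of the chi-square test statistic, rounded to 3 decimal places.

Ratio total = 13. Expected counts: 104×2/13 = 16, 104×6/13 = 48, 104×5/13 = 40.
cat           O        E   (O−E)²/E
left         17       16     0.0625
straight     52       48     0.3333
right        35       40     0.6250
Sum = 1.021

1.021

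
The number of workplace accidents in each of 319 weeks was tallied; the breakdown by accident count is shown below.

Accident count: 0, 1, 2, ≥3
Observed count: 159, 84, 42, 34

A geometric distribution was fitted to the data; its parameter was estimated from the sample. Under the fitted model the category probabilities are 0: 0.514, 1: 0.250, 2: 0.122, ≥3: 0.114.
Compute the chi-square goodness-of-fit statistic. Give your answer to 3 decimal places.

0.775

Expected counts E_i = n·p_i: 319×0.514 = 163.966, 319×0.250 = 79.75, 319×0.122 = 38.918, 319×0.114 = 36.366.
χ² = (159−163.966)²/163.966 + (84−79.75)²/79.75 + (42−38.918)²/38.918 + (34−36.366)²/36.366
   = 0.1504 + 0.2265 + 0.2441 + 0.1539
Sum = 0.775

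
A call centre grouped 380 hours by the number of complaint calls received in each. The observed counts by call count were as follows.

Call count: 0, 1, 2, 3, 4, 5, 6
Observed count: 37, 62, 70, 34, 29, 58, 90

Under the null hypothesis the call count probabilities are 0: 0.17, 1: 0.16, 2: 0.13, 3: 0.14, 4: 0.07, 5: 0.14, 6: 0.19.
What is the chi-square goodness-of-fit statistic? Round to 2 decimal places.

Expected counts E_i = n·p_i: 380×0.17 = 64.6, 380×0.16 = 60.8, 380×0.13 = 49.4, 380×0.14 = 53.2, 380×0.07 = 26.6, 380×0.14 = 53.2, 380×0.19 = 72.2.
χ² = (37−64.6)²/64.6 + (62−60.8)²/60.8 + (70−49.4)²/49.4 + (34−53.2)²/53.2 + (29−26.6)²/26.6 + (58−53.2)²/53.2 + (90−72.2)²/72.2
   = 11.792 + 0.024 + 8.590 + 6.929 + 0.217 + 0.433 + 4.388
Sum = 32.37

32.37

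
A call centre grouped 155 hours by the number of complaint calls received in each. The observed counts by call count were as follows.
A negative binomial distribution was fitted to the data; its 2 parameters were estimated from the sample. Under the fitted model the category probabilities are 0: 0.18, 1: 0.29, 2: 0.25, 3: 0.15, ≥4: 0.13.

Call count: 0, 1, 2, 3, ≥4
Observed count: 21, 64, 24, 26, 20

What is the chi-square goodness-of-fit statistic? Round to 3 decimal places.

Expected counts E_i = n·p_i: 155×0.18 = 27.9, 155×0.29 = 44.95, 155×0.25 = 38.75, 155×0.15 = 23.25, 155×0.13 = 20.15.
χ² = (21−27.9)²/27.9 + (64−44.95)²/44.95 + (24−38.75)²/38.75 + (26−23.25)²/23.25 + (20−20.15)²/20.15
   = 1.7065 + 8.0735 + 5.6145 + 0.3253 + 0.0011
Sum = 15.721

15.721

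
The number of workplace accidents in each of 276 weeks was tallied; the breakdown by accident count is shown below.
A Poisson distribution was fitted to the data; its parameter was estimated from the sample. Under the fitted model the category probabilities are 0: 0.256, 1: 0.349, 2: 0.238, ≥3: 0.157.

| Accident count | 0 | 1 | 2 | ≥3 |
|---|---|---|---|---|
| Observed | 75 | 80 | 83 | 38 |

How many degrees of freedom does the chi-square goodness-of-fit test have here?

2

There are k = 4 categories and 1 parameter estimated from the data, so df = 4 − 1 − 1 = 2.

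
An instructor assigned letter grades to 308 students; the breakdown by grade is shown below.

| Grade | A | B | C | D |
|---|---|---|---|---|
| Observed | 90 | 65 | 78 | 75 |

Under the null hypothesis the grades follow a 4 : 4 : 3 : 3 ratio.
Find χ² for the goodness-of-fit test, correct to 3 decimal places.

Ratio total = 14. Expected counts: 308×4/14 = 88, 308×4/14 = 88, 308×3/14 = 66, 308×3/14 = 66.
cat         O        E   (O−E)²/E
A          90       88     0.0455
B          65       88     6.0114
C          78       66     2.1818
D          75       66     1.2273
Sum = 9.466

9.466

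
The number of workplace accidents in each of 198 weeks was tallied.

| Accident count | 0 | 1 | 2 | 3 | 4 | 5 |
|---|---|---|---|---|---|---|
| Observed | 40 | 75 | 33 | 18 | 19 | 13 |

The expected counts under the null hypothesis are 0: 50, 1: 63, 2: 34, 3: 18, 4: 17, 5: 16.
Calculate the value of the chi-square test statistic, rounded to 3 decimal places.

5.113

χ² = (40−50)²/50 + (75−63)²/63 + (33−34)²/34 + (18−18)²/18 + (19−17)²/17 + (13−16)²/16
   = 2.0000 + 2.2857 + 0.0294 + 0.0000 + 0.2353 + 0.5625
Sum = 5.113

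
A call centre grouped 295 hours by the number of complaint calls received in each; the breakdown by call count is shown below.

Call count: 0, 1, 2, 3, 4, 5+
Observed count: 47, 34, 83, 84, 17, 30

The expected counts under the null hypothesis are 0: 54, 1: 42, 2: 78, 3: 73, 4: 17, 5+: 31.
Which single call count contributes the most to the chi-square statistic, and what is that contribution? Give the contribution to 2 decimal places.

cat         O        E   (O−E)²/E
0          47       54      0.907
1          34       42      1.524
2          83       78      0.321
3          84       73      1.658
4          17       17      0.000
5+         30       31      0.032
The largest term is for 3: 1.66.

3, 1.66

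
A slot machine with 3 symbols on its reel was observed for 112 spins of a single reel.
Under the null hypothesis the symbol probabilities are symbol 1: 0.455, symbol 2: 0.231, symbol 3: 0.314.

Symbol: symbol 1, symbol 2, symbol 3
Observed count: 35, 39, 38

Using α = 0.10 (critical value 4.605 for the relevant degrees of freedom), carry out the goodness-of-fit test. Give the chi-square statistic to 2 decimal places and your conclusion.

Expected counts E_i = n·p_i: 112×0.455 = 50.96, 112×0.231 = 25.872, 112×0.314 = 35.168.
cat           O        E   (O−E)²/E
symbol 1     35    50.96      4.998
symbol 2     39   25.872      6.661
symbol 3     38   35.168      0.228
Sum = 11.89
df = 2. Since 11.89 > 4.605, we reject H₀.

11.89; reject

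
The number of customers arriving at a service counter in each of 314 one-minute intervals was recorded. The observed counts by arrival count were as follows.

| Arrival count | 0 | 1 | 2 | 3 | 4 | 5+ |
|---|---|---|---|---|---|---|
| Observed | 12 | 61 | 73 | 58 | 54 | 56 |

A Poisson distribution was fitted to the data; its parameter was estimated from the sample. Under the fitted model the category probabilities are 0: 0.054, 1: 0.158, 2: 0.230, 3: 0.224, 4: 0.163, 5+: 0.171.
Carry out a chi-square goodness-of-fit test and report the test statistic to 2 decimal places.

6.49

Expected counts E_i = n·p_i: 314×0.054 = 16.956, 314×0.158 = 49.612, 314×0.230 = 72.22, 314×0.224 = 70.336, 314×0.163 = 51.182, 314×0.171 = 53.694.
χ² = (12−16.956)²/16.956 + (61−49.612)²/49.612 + (73−72.22)²/72.22 + (58−70.336)²/70.336 + (54−51.182)²/51.182 + (56−53.694)²/53.694
   = 1.449 + 2.614 + 0.008 + 2.164 + 0.155 + 0.099
Sum = 6.49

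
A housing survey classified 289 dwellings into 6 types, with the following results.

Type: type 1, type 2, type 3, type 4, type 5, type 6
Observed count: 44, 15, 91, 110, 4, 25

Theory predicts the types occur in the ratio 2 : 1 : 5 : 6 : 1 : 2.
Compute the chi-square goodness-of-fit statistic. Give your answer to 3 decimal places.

Ratio total = 17. Expected counts: 289×2/17 = 34, 289×1/17 = 17, 289×5/17 = 85, 289×6/17 = 102, 289×1/17 = 17, 289×2/17 = 34.
cat         O        E   (O−E)²/E
type 1     44       34     2.9412
type 2     15       17     0.2353
type 3     91       85     0.4235
type 4    110      102     0.6275
type 5      4       17     9.9412
type 6     25       34     2.3824
Sum = 16.551

16.551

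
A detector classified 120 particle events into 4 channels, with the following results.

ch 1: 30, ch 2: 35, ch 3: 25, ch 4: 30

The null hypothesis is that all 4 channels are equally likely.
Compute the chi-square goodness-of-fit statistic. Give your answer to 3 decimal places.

1.667

Under H₀ each category has probability 1/4, so each expected count is 120/4 = 30.
χ² = (30−30)²/30 + (35−30)²/30 + (25−30)²/30 + (30−30)²/30
   = 0.0000 + 0.8333 + 0.8333 + 0.0000
Sum = 1.667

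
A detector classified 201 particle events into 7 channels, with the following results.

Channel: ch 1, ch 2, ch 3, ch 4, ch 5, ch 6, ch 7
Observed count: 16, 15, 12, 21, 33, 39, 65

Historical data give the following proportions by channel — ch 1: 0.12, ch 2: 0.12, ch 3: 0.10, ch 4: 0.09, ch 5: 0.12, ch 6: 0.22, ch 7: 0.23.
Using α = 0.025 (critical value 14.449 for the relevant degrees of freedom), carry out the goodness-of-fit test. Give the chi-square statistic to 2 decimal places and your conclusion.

21.42; reject

Expected counts E_i = n·p_i: 201×0.12 = 24.12, 201×0.12 = 24.12, 201×0.10 = 20.1, 201×0.09 = 18.09, 201×0.12 = 24.12, 201×0.22 = 44.22, 201×0.23 = 46.23.
ch 1: (16 − 24.12)²/24.12 = 65.9344/24.12 = 2.734
ch 2: (15 − 24.12)²/24.12 = 83.1744/24.12 = 3.448
ch 3: (12 − 20.1)²/20.1 = 65.61/20.1 = 3.264
ch 4: (21 − 18.09)²/18.09 = 8.4681/18.09 = 0.468
ch 5: (33 − 24.12)²/24.12 = 78.8544/24.12 = 3.269
ch 6: (39 − 44.22)²/44.22 = 27.2484/44.22 = 0.616
ch 7: (65 − 46.23)²/46.23 = 352.3129/46.23 = 7.621
Sum = 21.42
df = 6. Since 21.42 > 14.449, we reject H₀.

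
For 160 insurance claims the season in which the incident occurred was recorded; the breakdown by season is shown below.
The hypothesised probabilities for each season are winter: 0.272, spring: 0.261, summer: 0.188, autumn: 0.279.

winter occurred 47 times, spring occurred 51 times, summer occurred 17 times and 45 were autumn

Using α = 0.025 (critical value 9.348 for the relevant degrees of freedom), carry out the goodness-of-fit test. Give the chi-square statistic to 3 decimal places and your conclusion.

8.013; do not reject

Expected counts E_i = n·p_i: 160×0.272 = 43.52, 160×0.261 = 41.76, 160×0.188 = 30.08, 160×0.279 = 44.64.
cat         O        E   (O−E)²/E
winter     47    43.52     0.2783
spring     51    41.76     2.0445
summer     17    30.08     5.6877
autumn     45    44.64     0.0029
Sum = 8.013
df = 3. Since 8.013 < 9.348, we do not reject H₀.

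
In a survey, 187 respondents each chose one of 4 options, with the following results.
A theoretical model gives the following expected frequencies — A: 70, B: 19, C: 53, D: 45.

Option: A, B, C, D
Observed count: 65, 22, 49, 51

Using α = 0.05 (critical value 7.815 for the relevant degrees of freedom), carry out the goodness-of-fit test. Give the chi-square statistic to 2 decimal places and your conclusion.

1.93; do not reject

A: (65 − 70)²/70 = 25/70 = 0.357
B: (22 − 19)²/19 = 9/19 = 0.474
C: (49 − 53)²/53 = 16/53 = 0.302
D: (51 − 45)²/45 = 36/45 = 0.800
Sum = 1.93
df = 3. Since 1.93 < 7.815, we do not reject H₀.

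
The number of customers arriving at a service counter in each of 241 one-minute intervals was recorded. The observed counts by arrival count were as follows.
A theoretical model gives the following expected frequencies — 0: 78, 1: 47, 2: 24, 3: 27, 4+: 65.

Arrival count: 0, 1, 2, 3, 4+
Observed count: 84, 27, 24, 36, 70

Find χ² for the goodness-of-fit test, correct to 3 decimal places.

χ² = (84−78)²/78 + (27−47)²/47 + (24−24)²/24 + (36−27)²/27 + (70−65)²/65
   = 0.4615 + 8.5106 + 0.0000 + 3.0000 + 0.3846
Sum = 12.357

12.357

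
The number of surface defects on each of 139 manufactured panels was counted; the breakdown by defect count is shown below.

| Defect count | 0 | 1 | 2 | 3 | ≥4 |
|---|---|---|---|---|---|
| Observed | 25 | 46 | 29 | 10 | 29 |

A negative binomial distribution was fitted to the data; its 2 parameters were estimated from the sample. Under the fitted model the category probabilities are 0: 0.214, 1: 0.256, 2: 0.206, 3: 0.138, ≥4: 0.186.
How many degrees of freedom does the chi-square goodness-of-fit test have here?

2

There are k = 5 categories and 2 parameters estimated from the data, so df = 5 − 1 − 2 = 2.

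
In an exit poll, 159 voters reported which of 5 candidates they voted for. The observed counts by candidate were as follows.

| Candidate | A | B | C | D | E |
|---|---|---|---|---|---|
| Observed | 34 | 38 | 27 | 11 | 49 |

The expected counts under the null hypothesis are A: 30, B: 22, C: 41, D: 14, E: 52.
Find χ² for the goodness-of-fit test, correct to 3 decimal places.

17.766

χ² = (34−30)²/30 + (38−22)²/22 + (27−41)²/41 + (11−14)²/14 + (49−52)²/52
   = 0.5333 + 11.6364 + 4.7805 + 0.6429 + 0.1731
Sum = 17.766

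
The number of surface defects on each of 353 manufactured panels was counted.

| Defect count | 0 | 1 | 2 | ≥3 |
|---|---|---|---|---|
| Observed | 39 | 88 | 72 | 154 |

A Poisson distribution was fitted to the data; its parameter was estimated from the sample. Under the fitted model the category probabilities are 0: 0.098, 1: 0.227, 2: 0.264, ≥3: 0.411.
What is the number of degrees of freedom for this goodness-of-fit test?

2

There are k = 4 categories and 1 parameter estimated from the data, so df = 4 − 1 − 1 = 2.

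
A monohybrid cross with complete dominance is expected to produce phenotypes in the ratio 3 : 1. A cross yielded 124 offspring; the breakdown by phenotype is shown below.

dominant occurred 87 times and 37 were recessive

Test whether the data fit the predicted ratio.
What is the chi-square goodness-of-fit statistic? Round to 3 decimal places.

1.548

Ratio total = 4. Expected counts: 124×3/4 = 93, 124×1/4 = 31.
χ² = (87−93)²/93 + (37−31)²/31
   = 0.3871 + 1.1613
Sum = 1.548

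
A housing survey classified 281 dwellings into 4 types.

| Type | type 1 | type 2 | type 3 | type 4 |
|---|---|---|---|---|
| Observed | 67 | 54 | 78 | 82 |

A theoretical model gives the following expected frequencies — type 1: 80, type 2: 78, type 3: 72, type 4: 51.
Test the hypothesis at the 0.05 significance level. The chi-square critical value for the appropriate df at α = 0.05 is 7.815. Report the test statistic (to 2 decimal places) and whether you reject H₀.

28.84; reject

χ² = (67−80)²/80 + (54−78)²/78 + (78−72)²/72 + (82−51)²/51
   = 2.113 + 7.385 + 0.500 + 18.843
Sum = 28.84
df = 3. Since 28.84 > 7.815, we reject H₀.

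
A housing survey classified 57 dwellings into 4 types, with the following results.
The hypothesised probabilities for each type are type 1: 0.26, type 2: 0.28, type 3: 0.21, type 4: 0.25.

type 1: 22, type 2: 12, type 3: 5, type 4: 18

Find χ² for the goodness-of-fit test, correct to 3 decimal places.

9.507

Expected counts E_i = n·p_i: 57×0.26 = 14.82, 57×0.28 = 15.96, 57×0.21 = 11.97, 57×0.25 = 14.25.
cat         O        E   (O−E)²/E
type 1     22    14.82     3.4786
type 2     12    15.96     0.9826
type 3      5    11.97     4.0586
type 4     18    14.25     0.9868
Sum = 9.507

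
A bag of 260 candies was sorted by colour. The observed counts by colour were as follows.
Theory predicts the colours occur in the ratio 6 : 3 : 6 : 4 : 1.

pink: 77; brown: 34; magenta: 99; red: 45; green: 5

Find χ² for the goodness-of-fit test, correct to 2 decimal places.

12.17

Ratio total = 20. Expected counts: 260×6/20 = 78, 260×3/20 = 39, 260×6/20 = 78, 260×4/20 = 52, 260×1/20 = 13.
χ² = (77−78)²/78 + (34−39)²/39 + (99−78)²/78 + (45−52)²/52 + (5−13)²/13
   = 0.013 + 0.641 + 5.654 + 0.942 + 4.923
Sum = 12.17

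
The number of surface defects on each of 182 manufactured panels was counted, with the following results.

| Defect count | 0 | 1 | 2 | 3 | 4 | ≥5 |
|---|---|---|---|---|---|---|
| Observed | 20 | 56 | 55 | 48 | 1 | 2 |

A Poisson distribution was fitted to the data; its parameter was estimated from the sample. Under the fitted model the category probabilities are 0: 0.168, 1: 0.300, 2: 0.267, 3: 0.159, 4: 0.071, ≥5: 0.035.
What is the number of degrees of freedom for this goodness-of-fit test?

There are k = 6 categories and 1 parameter estimated from the data, so df = 6 − 1 − 1 = 4.

4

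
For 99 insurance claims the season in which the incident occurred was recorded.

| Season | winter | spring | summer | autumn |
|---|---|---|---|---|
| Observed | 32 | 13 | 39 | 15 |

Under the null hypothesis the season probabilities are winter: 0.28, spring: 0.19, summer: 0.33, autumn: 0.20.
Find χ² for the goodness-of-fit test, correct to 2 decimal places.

4.85

Expected counts E_i = n·p_i: 99×0.28 = 27.72, 99×0.19 = 18.81, 99×0.33 = 32.67, 99×0.20 = 19.8.
winter: (32 − 27.72)²/27.72 = 18.3184/27.72 = 0.661
spring: (13 − 18.81)²/18.81 = 33.7561/18.81 = 1.795
summer: (39 − 32.67)²/32.67 = 40.0689/32.67 = 1.226
autumn: (15 − 19.8)²/19.8 = 23.04/19.8 = 1.164
Sum = 4.85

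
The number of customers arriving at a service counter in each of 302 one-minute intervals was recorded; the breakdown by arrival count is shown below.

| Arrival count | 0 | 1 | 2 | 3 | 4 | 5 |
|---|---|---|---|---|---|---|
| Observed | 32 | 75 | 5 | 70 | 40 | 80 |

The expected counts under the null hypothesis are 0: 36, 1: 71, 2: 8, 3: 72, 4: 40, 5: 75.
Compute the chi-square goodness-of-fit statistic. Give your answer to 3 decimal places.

cat         O        E   (O−E)²/E
0          32       36     0.4444
1          75       71     0.2254
2           5        8     1.1250
3          70       72     0.0556
4          40       40     0.0000
5          80       75     0.3333
Sum = 2.184

2.184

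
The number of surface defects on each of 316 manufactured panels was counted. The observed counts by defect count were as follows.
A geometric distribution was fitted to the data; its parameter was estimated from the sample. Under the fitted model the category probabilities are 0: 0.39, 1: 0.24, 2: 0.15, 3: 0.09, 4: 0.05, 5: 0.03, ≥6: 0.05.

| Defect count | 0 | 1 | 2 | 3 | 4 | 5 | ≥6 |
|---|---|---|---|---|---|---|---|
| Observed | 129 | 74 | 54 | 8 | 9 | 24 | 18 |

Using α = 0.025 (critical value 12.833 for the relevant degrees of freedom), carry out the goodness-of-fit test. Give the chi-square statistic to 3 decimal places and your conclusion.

41.396; reject

Expected counts E_i = n·p_i: 316×0.39 = 123.24, 316×0.24 = 75.84, 316×0.15 = 47.4, 316×0.09 = 28.44, 316×0.05 = 15.8, 316×0.03 = 9.48, 316×0.05 = 15.8.
cat         O        E   (O−E)²/E
0         129   123.24     0.2692
1          74    75.84     0.0446
2          54     47.4     0.9190
3           8    28.44    14.6904
4           9     15.8     2.9266
5          24     9.48    22.2395
≥6         18     15.8     0.3063
Sum = 41.396
df = 5. Since 41.396 > 12.833, we reject H₀.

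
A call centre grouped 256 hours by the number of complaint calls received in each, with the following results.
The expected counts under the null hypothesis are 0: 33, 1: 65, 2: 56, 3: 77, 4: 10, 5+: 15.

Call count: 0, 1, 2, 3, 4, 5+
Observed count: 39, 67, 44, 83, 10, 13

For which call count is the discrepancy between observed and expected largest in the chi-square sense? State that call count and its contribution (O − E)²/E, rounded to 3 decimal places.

2, 2.571

cat         O        E   (O−E)²/E
0          39       33     1.0909
1          67       65     0.0615
2          44       56     2.5714
3          83       77     0.4675
4          10       10     0.0000
5+         13       15     0.2667
The largest term is for 2: 2.571.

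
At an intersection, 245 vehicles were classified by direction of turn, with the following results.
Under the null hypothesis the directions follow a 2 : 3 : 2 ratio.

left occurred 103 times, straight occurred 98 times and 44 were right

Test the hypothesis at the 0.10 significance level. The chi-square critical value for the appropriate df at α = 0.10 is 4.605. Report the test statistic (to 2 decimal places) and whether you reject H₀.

25.68; reject

Ratio total = 7. Expected counts: 245×2/7 = 70, 245×3/7 = 105, 245×2/7 = 70.
left: (103 − 70)²/70 = 1089/70 = 15.557
straight: (98 − 105)²/105 = 49/105 = 0.467
right: (44 − 70)²/70 = 676/70 = 9.657
Sum = 25.68
df = 2. Since 25.68 > 4.605, we reject H₀.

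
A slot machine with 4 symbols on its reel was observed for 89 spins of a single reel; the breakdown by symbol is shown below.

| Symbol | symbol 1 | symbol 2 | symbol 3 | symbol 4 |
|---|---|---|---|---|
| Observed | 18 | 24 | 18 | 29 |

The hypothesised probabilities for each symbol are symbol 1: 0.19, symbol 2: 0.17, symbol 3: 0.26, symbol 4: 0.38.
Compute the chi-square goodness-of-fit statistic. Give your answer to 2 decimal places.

Expected counts E_i = n·p_i: 89×0.19 = 16.91, 89×0.17 = 15.13, 89×0.26 = 23.14, 89×0.38 = 33.82.
cat           O        E   (O−E)²/E
symbol 1     18    16.91      0.070
symbol 2     24    15.13      5.200
symbol 3     18    23.14      1.142
symbol 4     29    33.82      0.687
Sum = 7.10

7.10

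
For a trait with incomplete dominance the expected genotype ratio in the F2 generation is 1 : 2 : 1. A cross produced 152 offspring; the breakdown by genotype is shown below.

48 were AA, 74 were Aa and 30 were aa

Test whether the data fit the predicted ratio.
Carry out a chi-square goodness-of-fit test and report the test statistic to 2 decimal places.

4.37

Ratio total = 4. Expected counts: 152×1/4 = 38, 152×2/4 = 76, 152×1/4 = 38.
χ² = (48−38)²/38 + (74−76)²/76 + (30−38)²/38
   = 2.632 + 0.053 + 1.684
Sum = 4.37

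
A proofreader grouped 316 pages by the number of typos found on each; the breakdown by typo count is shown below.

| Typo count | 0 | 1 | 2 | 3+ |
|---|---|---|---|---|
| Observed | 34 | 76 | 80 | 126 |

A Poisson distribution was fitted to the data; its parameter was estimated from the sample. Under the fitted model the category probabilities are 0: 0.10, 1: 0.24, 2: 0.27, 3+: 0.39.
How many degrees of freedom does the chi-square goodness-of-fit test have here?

There are k = 4 categories and 1 parameter estimated from the data, so df = 4 − 1 − 1 = 2.

2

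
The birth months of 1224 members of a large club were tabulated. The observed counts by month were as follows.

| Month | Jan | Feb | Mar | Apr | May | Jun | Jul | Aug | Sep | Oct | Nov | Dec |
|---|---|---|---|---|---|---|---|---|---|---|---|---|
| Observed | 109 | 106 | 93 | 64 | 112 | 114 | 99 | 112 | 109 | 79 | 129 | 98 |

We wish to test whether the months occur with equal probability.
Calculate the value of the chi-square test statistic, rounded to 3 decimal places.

32.020

Under H₀ each category has probability 1/12, so each expected count is 1224/12 = 102.
cat         O        E   (O−E)²/E
Jan       109      102     0.4804
Feb       106      102     0.1569
Mar        93      102     0.7941
Apr        64      102    14.1569
May       112      102     0.9804
Jun       114      102     1.4118
Jul        99      102     0.0882
Aug       112      102     0.9804
Sep       109      102     0.4804
Oct        79      102     5.1863
Nov       129      102     7.1471
Dec        98      102     0.1569
Sum = 32.020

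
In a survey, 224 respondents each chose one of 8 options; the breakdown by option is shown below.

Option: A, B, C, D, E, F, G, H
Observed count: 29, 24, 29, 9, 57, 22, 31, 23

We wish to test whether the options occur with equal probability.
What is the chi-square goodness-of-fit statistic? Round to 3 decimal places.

46.071

Under H₀ each category has probability 1/8, so each expected count is 224/8 = 28.
A: (29 − 28)²/28 = 1/28 = 0.0357
B: (24 − 28)²/28 = 16/28 = 0.5714
C: (29 − 28)²/28 = 1/28 = 0.0357
D: (9 − 28)²/28 = 361/28 = 12.8929
E: (57 − 28)²/28 = 841/28 = 30.0357
F: (22 − 28)²/28 = 36/28 = 1.2857
G: (31 − 28)²/28 = 9/28 = 0.3214
H: (23 − 28)²/28 = 25/28 = 0.8929
Sum = 46.071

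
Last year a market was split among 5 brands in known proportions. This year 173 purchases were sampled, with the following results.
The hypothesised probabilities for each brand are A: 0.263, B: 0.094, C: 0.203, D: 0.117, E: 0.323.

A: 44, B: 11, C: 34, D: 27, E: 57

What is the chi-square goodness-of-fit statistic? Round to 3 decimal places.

4.067

Expected counts E_i = n·p_i: 173×0.263 = 45.499, 173×0.094 = 16.262, 173×0.203 = 35.119, 173×0.117 = 20.241, 173×0.323 = 55.879.
cat         O        E   (O−E)²/E
A          44   45.499     0.0494
B          11   16.262     1.7027
C          34   35.119     0.0357
D          27   20.241     2.2570
E          57   55.879     0.0225
Sum = 4.067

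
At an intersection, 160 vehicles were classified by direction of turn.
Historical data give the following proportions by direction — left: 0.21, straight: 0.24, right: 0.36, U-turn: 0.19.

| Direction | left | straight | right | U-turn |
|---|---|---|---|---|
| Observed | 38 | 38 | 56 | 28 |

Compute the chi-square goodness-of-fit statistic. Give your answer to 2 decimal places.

Expected counts E_i = n·p_i: 160×0.21 = 33.6, 160×0.24 = 38.4, 160×0.36 = 57.6, 160×0.19 = 30.4.
cat           O        E   (O−E)²/E
left         38     33.6      0.576
straight     38     38.4      0.004
right        56     57.6      0.044
U-turn       28     30.4      0.189
Sum = 0.81

0.81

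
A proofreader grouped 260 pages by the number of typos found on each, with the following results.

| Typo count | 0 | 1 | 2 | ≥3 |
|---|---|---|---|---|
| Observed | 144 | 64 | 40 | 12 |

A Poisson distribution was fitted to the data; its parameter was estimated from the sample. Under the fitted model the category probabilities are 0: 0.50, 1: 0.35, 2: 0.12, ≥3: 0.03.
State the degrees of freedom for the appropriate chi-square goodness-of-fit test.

2

There are k = 4 categories and 1 parameter estimated from the data, so df = 4 − 1 − 1 = 2.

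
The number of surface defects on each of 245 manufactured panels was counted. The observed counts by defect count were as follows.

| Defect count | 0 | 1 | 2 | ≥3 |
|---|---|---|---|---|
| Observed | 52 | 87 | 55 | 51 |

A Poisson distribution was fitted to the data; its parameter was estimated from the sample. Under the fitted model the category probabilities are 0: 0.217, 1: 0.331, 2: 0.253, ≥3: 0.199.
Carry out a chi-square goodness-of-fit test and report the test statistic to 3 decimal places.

Expected counts E_i = n·p_i: 245×0.217 = 53.165, 245×0.331 = 81.095, 245×0.253 = 61.985, 245×0.199 = 48.755.
cat         O        E   (O−E)²/E
0          52   53.165     0.0255
1          87   81.095     0.4300
2          55   61.985     0.7871
≥3         51   48.755     0.1034
Sum = 1.346

1.346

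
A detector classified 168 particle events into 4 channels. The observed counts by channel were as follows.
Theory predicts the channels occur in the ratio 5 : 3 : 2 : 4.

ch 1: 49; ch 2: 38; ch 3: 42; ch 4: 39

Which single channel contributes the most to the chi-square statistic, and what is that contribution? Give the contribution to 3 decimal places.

Ratio total = 14. Expected counts: 168×5/14 = 60, 168×3/14 = 36, 168×2/14 = 24, 168×4/14 = 48.
χ² = (49−60)²/60 + (38−36)²/36 + (42−24)²/24 + (39−48)²/48
   = 2.0167 + 0.1111 + 13.5000 + 1.6875
The largest term is for ch 3: 13.500.

ch 3, 13.500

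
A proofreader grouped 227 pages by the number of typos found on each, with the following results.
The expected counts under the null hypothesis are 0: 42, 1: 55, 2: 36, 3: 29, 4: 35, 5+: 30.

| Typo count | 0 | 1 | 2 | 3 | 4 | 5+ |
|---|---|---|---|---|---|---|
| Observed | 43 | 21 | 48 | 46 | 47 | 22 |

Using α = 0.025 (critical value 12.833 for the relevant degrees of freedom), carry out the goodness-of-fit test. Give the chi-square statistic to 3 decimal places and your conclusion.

cat         O        E   (O−E)²/E
0          43       42     0.0238
1          21       55    21.0182
2          48       36     4.0000
3          46       29     9.9655
4          47       35     4.1143
5+         22       30     2.1333
Sum = 41.255
df = 5. Since 41.255 > 12.833, we reject H₀.

41.255; reject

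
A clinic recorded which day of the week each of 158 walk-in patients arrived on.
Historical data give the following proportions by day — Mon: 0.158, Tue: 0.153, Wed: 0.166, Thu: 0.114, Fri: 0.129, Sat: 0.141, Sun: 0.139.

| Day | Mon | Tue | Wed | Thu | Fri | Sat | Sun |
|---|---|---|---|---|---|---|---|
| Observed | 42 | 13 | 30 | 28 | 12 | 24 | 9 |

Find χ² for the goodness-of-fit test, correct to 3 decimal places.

34.102

Expected counts E_i = n·p_i: 158×0.158 = 24.964, 158×0.153 = 24.174, 158×0.166 = 26.228, 158×0.114 = 18.012, 158×0.129 = 20.382, 158×0.141 = 22.278, 158×0.139 = 21.962.
χ² = (42−24.964)²/24.964 + (13−24.174)²/24.174 + (30−26.228)²/26.228 + (28−18.012)²/18.012 + (12−20.382)²/20.382 + (24−22.278)²/22.278 + (9−21.962)²/21.962
   = 11.6258 + 5.1650 + 0.5425 + 5.5385 + 3.4471 + 0.1331 + 7.6502
Sum = 34.102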